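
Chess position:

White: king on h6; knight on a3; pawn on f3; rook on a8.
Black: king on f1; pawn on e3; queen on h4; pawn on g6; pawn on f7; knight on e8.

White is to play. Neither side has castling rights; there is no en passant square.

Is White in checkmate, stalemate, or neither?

checkmate

White to move; white king on h6.
In check: yes, from the black queen on h4.
King squares — g5: attacked by Qh4; h5: attacked by Qh4; g6: attacked by Pf7; g7: attacked by Ne8; h7: attacked by Qh4.
Legal moves for White: none.
In check with no legal moves → checkmate.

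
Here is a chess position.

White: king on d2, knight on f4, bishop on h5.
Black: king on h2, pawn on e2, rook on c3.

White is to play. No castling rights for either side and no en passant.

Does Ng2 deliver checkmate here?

After Ng2: black king on h2; in check: no.
Black is not in check, so this cannot be checkmate.

no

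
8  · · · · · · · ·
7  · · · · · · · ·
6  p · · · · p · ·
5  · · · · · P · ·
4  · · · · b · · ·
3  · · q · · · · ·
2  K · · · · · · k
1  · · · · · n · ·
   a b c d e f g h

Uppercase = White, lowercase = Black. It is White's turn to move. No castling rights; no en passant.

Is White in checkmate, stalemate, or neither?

stalemate

White to move; white king on a2.
In check: no.
King squares — a1: attacked by Qc3; b1: attacked by Be4; b2: attacked by Qc3; a3: attacked by Qc3; b3: attacked by Qc3.
Legal moves for White: none.
Not in check and no legal moves → stalemate.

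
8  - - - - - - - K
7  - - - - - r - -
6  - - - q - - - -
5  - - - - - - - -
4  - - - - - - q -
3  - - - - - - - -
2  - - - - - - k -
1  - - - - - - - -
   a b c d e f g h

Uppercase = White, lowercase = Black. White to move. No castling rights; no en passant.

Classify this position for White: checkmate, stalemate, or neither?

White to move; white king on h8.
In check: no.
King squares — g7: attacked by Qg4; h7: attacked by Rf7; g8: attacked by Qg4.
Legal moves for White: none.
Not in check and no legal moves → stalemate.

stalemate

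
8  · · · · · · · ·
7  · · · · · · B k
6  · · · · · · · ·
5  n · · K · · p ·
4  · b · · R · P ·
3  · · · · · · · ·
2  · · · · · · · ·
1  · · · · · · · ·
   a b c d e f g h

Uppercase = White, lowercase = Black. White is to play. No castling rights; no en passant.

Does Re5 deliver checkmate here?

no

After Re5: black king on h7; in check: no.
Black is not in check, so this cannot be checkmate.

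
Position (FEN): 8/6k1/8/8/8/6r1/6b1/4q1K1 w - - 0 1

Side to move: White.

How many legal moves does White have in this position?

1

White to move; king on g1.
In check: yes, from the black queen on e1.
Legal moves: Kh2.
Count: 1.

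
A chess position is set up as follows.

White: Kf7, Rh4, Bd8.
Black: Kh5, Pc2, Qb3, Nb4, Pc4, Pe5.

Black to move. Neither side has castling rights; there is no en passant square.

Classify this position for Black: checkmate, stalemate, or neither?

Black to move; black king on h5.
In check: yes, from the white rook on h4.
King squares — g4: attacked by Rh4; h4: attacked by Bd8; g5: attacked by Bd8; g6: attacked by Kf7; h6: attacked by Rh4.
Legal moves for Black: none.
In check with no legal moves → checkmate.

checkmate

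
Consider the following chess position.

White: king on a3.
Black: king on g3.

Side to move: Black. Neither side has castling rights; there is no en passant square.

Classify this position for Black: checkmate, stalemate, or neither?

Black to move; black king on g3.
In check: no.
Legal moves for Black: Kh4, Kg4, Kf4, Kh3, Kf3, Kh2, Kg2, Kf2.
Black has 8 legal moves and is not in check → neither.

neither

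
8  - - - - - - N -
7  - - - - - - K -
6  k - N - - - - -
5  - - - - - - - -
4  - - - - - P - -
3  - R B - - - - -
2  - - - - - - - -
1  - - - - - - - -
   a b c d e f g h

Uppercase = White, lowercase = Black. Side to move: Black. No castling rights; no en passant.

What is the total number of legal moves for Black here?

Black to move; king on a6.
In check: no.
Legal moves: none.
Count: 0.

0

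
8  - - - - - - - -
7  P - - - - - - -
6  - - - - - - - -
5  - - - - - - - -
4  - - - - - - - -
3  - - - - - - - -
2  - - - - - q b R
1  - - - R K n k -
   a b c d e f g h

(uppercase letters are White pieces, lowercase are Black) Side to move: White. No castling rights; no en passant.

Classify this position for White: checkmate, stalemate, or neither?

White to move; white king on e1.
In check: yes, from the black queen on f2.
King squares — d1: own rook; f1: attacked by Kg1; d2: attacked by Nf1; e2: attacked by Qf2; f2: attacked by Kg1.
Legal moves for White: none.
In check with no legal moves → checkmate.

checkmate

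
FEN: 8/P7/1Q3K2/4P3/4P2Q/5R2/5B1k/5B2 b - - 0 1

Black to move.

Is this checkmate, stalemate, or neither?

Black to move; black king on h2.
In check: yes, from the white queen on h4.
King squares — g1: attacked by Bf2; h1: attacked by Qh4; g2: attacked by Bf1; g3: attacked by Bf2; h3: attacked by Bf1.
Legal moves for Black: none.
In check with no legal moves → checkmate.

checkmate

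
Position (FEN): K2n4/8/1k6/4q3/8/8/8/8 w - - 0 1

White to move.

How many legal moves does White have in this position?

White to move; king on a8.
In check: no.
Legal moves: none.
Count: 0.

0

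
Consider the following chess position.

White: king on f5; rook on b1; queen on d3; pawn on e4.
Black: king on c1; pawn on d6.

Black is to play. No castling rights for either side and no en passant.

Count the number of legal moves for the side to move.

Black to move; king on c1.
In check: yes, from the white rook on b1.
Legal moves: none.
Count: 0.

0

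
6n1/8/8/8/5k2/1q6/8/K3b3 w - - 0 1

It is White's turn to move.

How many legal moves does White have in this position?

White to move; king on a1.
In check: no.
Legal moves: none.
Count: 0.

0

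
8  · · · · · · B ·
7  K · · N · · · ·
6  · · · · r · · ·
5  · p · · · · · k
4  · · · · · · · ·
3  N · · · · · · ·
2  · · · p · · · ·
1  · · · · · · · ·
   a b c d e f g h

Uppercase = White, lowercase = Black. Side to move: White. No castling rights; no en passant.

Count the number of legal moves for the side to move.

16

White to move; king on a7.
In check: no.
Legal moves: Bh7, Bf7+, Bxe6, Nf8, Nb8, Nf6+, Nb6, Ne5, Nc5, Kb8, Ka8, Kb7, Nxb5, Nc4, Nc2, Nb1.
Count: 16.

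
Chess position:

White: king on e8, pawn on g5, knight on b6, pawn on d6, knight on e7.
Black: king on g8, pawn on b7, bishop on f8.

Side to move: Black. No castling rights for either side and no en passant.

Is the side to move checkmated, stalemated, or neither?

neither

Black to move; black king on g8.
In check: yes, from the white knight on e7.
King squares — f7: attacked by Ke8; g7: available; h7: available; f8: own bishop; h8: available.
Legal moves for Black: Kh8, Kh7, Kg7, Bxe7.
Black is in check but has 4 legal moves → neither.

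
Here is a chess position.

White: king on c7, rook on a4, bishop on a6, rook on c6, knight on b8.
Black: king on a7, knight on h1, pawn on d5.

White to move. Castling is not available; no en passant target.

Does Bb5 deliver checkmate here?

yes

After Bb5: black king on a7; in check: yes, from the white rook on a4.
King squares — a6: attacked by Ra4; b6: attacked by Rc6; b7: attacked by Kc7; a8: attacked by Ra4; b8: attacked by Kc7.
Black has no legal moves → checkmate.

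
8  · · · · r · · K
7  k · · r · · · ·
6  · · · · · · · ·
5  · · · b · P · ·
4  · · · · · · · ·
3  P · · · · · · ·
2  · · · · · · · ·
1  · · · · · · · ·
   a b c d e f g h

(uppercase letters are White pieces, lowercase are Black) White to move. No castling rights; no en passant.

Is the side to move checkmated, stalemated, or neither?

White to move; white king on h8.
In check: yes, from the black rook on e8.
King squares — g7: attacked by Rd7; h7: attacked by Rd7; g8: attacked by Bd5.
Legal moves for White: none.
In check with no legal moves → checkmate.

checkmate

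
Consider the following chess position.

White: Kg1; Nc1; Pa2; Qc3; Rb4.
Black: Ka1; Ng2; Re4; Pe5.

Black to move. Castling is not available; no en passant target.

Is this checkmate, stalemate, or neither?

checkmate

Black to move; black king on a1.
In check: yes, from the white queen on c3.
King squares — b1: attacked by Rb4; a2: attacked by Nc1; b2: attacked by Qc3.
Legal moves for Black: none.
In check with no legal moves → checkmate.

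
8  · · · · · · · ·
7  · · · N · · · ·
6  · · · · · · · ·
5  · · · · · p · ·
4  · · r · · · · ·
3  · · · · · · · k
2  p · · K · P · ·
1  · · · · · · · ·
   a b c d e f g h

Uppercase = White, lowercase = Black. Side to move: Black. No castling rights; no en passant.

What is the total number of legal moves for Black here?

Black to move; king on h3.
In check: no.
Legal moves: Rc8, Rc7, Rc6, Rc5, Rh4, Rg4, Rf4, Re4, Rd4+, Rb4, Ra4, Rc3, Rc2+, Rc1, Kh4, Kg4, Kh2, Kg2, f4, a1=Q, a1=R, a1=B, a1=N.
Count: 23.

23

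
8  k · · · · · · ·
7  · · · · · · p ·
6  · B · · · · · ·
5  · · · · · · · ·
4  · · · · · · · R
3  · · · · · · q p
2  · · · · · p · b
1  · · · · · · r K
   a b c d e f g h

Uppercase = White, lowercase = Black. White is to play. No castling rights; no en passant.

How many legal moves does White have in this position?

0

White to move; king on h1.
In check: yes, from the black rook on g1.
Legal moves: none.
Count: 0.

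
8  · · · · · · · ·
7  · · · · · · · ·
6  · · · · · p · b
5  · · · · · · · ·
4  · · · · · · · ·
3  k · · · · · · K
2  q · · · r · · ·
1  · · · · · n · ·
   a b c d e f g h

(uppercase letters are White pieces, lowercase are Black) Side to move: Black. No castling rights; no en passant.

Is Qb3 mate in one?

After Qb3: white king on h3; in check: yes, from the black queen on b3.
White has 2 legal replies: Kh4, Kg4.
In check but a legal move exists → not checkmate.

no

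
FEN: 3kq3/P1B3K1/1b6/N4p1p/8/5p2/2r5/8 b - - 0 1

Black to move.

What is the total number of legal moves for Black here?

Black to move; king on d8.
In check: yes, from the white bishop on c7.
Legal moves: Kc8, Ke7, Kd7, Kxc7, Bxc7, Rxc7+.
Count: 6.

6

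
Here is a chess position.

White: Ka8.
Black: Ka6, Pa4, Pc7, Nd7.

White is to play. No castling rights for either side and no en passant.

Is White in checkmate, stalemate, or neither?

stalemate

White to move; white king on a8.
In check: no.
King squares — a7: attacked by Ka6; b7: attacked by Ka6; b8: attacked by Nd7.
Legal moves for White: none.
Not in check and no legal moves → stalemate.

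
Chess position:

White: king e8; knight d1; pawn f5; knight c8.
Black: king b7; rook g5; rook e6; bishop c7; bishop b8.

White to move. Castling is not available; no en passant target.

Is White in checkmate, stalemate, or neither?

neither

White to move; white king on e8.
In check: yes, from the black rook on e6.
King squares — d7: available; e7: attacked by Re6; f7: available; d8: attacked by Bc7; f8: available.
Legal moves for White: Kf8, Kf7, Kd7, Ne7, fxe6.
White is in check but has 5 legal moves → neither.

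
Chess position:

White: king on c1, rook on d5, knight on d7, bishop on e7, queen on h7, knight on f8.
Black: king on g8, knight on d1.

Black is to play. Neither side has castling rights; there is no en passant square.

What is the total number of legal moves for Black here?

Black to move; king on g8.
In check: yes, from the white queen on h7.
Legal moves: none.
Count: 0.

0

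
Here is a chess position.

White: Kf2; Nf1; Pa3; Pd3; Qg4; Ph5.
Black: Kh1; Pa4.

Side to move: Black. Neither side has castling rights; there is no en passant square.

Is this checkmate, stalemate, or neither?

stalemate

Black to move; black king on h1.
In check: no.
King squares — g1: attacked by Kf2; g2: attacked by Kf2; h2: attacked by Nf1.
Legal moves for Black: none.
Not in check and no legal moves → stalemate.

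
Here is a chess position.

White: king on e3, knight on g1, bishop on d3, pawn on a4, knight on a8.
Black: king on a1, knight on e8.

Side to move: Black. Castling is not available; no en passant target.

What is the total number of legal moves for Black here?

6

Black to move; king on a1.
In check: no.
Legal moves: Ng7, Nc7, Nf6, Nd6, Kb2, Ka2.
Count: 6.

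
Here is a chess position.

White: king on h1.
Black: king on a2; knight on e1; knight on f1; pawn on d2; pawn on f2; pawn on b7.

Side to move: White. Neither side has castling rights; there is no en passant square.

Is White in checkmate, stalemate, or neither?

White to move; white king on h1.
In check: no.
King squares — g1: attacked by Pf2; g2: attacked by Ne1; h2: attacked by Nf1.
Legal moves for White: none.
Not in check and no legal moves → stalemate.

stalemate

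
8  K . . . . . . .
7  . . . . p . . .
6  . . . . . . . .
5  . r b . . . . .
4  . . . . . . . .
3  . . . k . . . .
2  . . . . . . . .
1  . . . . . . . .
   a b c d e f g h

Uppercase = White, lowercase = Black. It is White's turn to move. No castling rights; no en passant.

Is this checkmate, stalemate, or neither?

White to move; white king on a8.
In check: no.
King squares — a7: attacked by Bc5; b7: attacked by Rb5; b8: attacked by Rb5.
Legal moves for White: none.
Not in check and no legal moves → stalemate.

stalemate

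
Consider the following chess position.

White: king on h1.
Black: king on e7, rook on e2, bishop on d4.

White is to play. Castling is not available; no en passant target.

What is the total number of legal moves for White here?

White to move; king on h1.
In check: no.
Legal moves: none.
Count: 0.

0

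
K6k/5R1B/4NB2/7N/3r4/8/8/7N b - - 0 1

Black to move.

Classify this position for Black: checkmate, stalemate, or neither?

Black to move; black king on h8.
In check: yes, from the white bishop on f6.
King squares — g7: attacked by Nh5; h7: attacked by Rf7; g8: attacked by Bh7.
Legal moves for Black: none.
In check with no legal moves → checkmate.

checkmate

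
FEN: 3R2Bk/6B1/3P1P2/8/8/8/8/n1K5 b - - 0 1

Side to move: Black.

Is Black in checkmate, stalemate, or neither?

Black to move; black king on h8.
In check: yes, from the white bishop on g7.
King squares — g7: attacked by Pf6; h7: attacked by Bg8; g8: attacked by Rd8.
Legal moves for Black: none.
In check with no legal moves → checkmate.

checkmate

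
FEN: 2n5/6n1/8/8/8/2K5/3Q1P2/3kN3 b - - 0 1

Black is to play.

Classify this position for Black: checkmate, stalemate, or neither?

Black to move; black king on d1.
In check: yes, from the white queen on d2.
King squares — c1: attacked by Qd2; e1: attacked by Qd2; c2: attacked by Ne1; d2: attacked by Kc3; e2: attacked by Qd2.
Legal moves for Black: none.
In check with no legal moves → checkmate.

checkmate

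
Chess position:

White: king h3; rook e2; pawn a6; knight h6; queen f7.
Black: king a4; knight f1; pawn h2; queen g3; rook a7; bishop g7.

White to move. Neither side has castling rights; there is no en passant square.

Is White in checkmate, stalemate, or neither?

White to move; white king on h3.
In check: yes, from the black queen on g3.
King squares — g2: attacked by Qg3; h2: attacked by Nf1; g3: attacked by Nf1; g4: attacked by Qg3; h4: attacked by Qg3.
Legal moves for White: none.
In check with no legal moves → checkmate.

checkmate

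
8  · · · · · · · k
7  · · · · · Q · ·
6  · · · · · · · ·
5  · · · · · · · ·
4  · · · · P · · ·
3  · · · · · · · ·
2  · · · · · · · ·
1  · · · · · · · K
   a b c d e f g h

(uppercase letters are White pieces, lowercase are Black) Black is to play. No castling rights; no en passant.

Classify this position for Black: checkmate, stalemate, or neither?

stalemate

Black to move; black king on h8.
In check: no.
King squares — g7: attacked by Qf7; h7: attacked by Qf7; g8: attacked by Qf7.
Legal moves for Black: none.
Not in check and no legal moves → stalemate.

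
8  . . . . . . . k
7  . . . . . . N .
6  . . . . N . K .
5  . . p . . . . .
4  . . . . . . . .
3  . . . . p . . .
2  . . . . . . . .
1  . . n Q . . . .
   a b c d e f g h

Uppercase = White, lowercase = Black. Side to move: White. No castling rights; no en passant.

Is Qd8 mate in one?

yes

After Qd8: black king on h8; in check: yes, from the white queen on d8.
King squares — g7: attacked by Ne6; h7: attacked by Kg6; g8: attacked by Qd8.
Black has no legal moves → checkmate.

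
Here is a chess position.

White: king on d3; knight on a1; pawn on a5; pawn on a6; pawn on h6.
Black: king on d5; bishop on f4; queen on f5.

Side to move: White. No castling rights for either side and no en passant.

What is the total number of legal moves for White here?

2

White to move; king on d3.
In check: yes, from the black queen on f5.
Legal moves: Kc3, Ke2.
Count: 2.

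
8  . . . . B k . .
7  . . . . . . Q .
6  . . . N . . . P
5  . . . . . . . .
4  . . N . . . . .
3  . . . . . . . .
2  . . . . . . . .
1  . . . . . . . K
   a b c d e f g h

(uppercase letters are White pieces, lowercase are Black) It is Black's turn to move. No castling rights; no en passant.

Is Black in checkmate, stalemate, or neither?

Black to move; black king on f8.
In check: yes, from the white queen on g7.
King squares — e7: attacked by Qg7; f7: attacked by Nd6; g7: attacked by Ph6; e8: attacked by Nd6; g8: attacked by Qg7.
Legal moves for Black: none.
In check with no legal moves → checkmate.

checkmate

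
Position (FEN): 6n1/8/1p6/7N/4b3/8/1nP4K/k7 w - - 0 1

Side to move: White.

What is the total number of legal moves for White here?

White to move; king on h2.
In check: no.
Legal moves: Ng7, Nf6, Nf4, Ng3, Kh3, Kg3, Kg1, c3, c4.
Count: 9.

9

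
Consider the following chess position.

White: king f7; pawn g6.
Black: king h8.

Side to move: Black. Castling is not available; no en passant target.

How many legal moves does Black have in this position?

Black to move; king on h8.
In check: no.
Legal moves: none.
Count: 0.

0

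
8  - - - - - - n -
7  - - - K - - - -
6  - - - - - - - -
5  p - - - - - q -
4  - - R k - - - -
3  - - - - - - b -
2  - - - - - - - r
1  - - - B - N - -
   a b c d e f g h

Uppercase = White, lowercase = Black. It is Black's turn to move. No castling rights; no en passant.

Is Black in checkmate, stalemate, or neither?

Black to move; black king on d4.
In check: yes, from the white rook on c4.
Legal moves for Black: Ke5, Kd5, Kxc4, Kd3.
Black is in check but has 4 legal moves → neither.

neither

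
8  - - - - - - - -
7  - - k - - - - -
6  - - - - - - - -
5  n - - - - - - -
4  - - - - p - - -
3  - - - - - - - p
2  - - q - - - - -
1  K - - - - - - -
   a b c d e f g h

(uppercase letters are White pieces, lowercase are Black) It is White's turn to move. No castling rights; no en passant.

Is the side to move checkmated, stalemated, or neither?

stalemate

White to move; white king on a1.
In check: no.
King squares — b1: attacked by Qc2; a2: attacked by Qc2; b2: attacked by Qc2.
Legal moves for White: none.
Not in check and no legal moves → stalemate.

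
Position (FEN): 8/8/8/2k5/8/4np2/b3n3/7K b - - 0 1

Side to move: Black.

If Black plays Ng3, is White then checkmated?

After Ng3: white king on h1; in check: yes, from the black knight on g3.
White has 2 legal replies: Kh2, Kg1.
In check but a legal move exists → not checkmate.

no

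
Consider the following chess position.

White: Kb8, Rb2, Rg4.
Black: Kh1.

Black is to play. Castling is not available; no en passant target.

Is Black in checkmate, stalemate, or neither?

Black to move; black king on h1.
In check: no.
King squares — g1: attacked by Rg4; g2: attacked by Rb2; h2: attacked by Rb2.
Legal moves for Black: none.
Not in check and no legal moves → stalemate.

stalemate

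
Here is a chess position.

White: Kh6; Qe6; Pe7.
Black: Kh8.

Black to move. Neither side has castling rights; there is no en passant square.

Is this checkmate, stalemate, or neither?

Black to move; black king on h8.
In check: no.
King squares — g7: attacked by Kh6; h7: attacked by Kh6; g8: attacked by Qe6.
Legal moves for Black: none.
Not in check and no legal moves → stalemate.

stalemate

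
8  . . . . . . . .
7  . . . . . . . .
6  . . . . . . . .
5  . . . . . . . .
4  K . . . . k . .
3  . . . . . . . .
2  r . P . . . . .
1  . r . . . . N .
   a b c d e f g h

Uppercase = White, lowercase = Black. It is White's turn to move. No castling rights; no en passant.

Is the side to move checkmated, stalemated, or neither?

White to move; white king on a4.
In check: yes, from the black rook on a2.
King squares — a3: attacked by Ra2; b3: attacked by Rb1; b4: attacked by Rb1; a5: attacked by Ra2; b5: attacked by Rb1.
Legal moves for White: none.
In check with no legal moves → checkmate.

checkmate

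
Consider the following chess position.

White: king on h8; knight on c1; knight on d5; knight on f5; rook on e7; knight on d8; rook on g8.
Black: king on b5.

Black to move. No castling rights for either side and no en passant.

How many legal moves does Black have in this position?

Black to move; king on b5.
In check: no.
Legal moves: Ka6, Kc5, Ka5, Kc4, Ka4.
Count: 5.

5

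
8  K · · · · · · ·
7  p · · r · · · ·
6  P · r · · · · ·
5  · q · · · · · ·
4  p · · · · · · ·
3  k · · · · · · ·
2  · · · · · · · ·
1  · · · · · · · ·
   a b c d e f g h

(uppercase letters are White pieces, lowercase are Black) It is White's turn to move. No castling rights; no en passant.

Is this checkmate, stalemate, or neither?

stalemate

White to move; white king on a8.
In check: no.
King squares — a7: attacked by Rd7; b7: attacked by Qb5; b8: attacked by Qb5.
Legal moves for White: none.
Not in check and no legal moves → stalemate.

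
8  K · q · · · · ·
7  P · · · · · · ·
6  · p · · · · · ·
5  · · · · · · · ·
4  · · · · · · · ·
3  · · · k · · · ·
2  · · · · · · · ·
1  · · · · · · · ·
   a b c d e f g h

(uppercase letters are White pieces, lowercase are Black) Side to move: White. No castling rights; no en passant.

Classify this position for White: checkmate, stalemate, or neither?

White to move; white king on a8.
In check: yes, from the black queen on c8.
King squares — a7: own pawn; b7: attacked by Qc8; b8: attacked by Qc8.
Legal moves for White: none.
In check with no legal moves → checkmate.

checkmate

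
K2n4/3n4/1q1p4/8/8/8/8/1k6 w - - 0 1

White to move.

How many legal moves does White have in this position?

White to move; king on a8.
In check: no.
Legal moves: none.
Count: 0.

0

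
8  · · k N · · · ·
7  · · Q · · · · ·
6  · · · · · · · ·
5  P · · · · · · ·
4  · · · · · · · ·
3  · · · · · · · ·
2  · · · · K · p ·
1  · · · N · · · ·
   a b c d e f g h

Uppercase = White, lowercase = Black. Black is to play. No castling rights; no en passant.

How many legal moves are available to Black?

Black to move; king on c8.
In check: yes, from the white queen on c7.
Legal moves: Kxc7.
Count: 1.

1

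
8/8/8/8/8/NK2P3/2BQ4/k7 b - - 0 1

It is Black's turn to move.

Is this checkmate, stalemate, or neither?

stalemate

Black to move; black king on a1.
In check: no.
King squares — b1: attacked by Bc2; a2: attacked by Kb3; b2: attacked by Kb3.
Legal moves for Black: none.
Not in check and no legal moves → stalemate.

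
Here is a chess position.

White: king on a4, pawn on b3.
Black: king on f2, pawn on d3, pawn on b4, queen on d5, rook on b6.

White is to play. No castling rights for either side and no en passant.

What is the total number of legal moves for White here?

White to move; king on a4.
In check: no.
Legal moves: none.
Count: 0.

0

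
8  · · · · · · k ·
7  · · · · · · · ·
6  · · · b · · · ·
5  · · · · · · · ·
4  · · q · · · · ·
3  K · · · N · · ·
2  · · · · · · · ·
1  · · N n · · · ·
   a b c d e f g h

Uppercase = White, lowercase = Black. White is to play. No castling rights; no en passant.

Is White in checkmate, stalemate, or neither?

checkmate

White to move; white king on a3.
In check: yes, from the black bishop on d6.
King squares — a2: attacked by Qc4; b2: attacked by Nd1; b3: attacked by Qc4; a4: attacked by Qc4; b4: attacked by Qc4.
Legal moves for White: none.
In check with no legal moves → checkmate.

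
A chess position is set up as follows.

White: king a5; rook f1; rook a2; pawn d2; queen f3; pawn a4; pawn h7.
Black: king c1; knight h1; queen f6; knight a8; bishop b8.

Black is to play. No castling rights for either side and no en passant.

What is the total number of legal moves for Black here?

0

Black to move; king on c1.
In check: yes, from the white rook on f1.
Legal moves: none.
Count: 0.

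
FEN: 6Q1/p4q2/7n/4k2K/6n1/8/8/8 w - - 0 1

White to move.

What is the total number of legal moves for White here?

White to move; king on h5.
In check: yes, from the black queen on f7.
Legal moves: Kg5, Kh4, Qxf7, Qg6.
Count: 4.

4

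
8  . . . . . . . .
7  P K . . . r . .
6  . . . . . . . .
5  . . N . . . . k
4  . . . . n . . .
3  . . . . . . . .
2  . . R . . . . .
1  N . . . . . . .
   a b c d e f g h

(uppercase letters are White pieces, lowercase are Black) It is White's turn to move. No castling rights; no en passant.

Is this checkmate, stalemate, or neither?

White to move; white king on b7.
In check: yes, from the black rook on f7.
Legal moves for White: Kc8, Kb8, Ka8, Kc6, Kb6, Ka6, Nd7.
White is in check but has 7 legal moves → neither.

neither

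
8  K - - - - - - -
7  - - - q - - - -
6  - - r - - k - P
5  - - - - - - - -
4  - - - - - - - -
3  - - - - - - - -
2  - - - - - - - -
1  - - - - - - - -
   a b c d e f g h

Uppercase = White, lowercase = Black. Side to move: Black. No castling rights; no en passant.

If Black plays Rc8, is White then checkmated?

yes

After Rc8: white king on a8; in check: yes, from the black rook on c8.
King squares — a7: attacked by Qd7; b7: attacked by Qd7; b8: attacked by Rc8.
White has no legal moves → checkmate.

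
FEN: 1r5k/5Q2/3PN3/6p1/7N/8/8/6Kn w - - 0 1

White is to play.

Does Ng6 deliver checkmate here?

After Ng6: black king on h8; in check: yes, from the white knight on g6.
King squares — g7: attacked by Ne6; h7: attacked by Qf7; g8: attacked by Qf7.
Black has no legal moves → checkmate.

yes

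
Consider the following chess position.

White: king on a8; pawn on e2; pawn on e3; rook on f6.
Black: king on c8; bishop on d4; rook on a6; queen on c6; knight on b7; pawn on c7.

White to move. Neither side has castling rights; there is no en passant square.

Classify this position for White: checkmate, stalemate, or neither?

White to move; white king on a8.
In check: yes, from the black rook on a6.
King squares — a7: attacked by Bd4; b7: attacked by Qc6; b8: attacked by Kc8.
Legal moves for White: none.
In check with no legal moves → checkmate.

checkmate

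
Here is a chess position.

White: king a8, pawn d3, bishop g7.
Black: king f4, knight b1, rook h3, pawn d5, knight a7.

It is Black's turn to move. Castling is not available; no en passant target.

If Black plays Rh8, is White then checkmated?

no

After Rh8: white king on a8; in check: yes, from the black rook on h8.
White has 4 legal replies: Kb7, Kxa7, Bxh8, Bf8.
In check but a legal move exists → not checkmate.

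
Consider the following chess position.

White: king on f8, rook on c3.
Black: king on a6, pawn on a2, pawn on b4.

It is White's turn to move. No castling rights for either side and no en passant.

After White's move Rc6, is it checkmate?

After Rc6: black king on a6; in check: yes, from the white rook on c6.
Black has 4 legal replies: Kb7, Ka7, Kb5, Ka5.
In check but a legal move exists → not checkmate.

no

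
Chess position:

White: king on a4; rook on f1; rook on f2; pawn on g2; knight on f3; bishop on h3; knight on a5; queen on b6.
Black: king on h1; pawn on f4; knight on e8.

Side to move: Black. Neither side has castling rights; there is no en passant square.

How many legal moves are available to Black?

Black to move; king on h1.
In check: yes, from the white rook on f1.
Legal moves: none.
Count: 0.

0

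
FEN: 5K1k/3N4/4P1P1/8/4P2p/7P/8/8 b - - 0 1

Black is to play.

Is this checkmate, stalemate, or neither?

Black to move; black king on h8.
In check: no.
King squares — g7: attacked by Kf8; h7: attacked by Pg6; g8: attacked by Kf8.
Legal moves for Black: none.
Not in check and no legal moves → stalemate.

stalemate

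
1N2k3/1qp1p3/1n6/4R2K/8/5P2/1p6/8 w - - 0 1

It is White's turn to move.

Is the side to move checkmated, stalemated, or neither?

White to move; white king on h5.
In check: no.
Legal moves for White include: Nd7, Nc6, Na6, Kh6, Kg6, Kg5, Kh4, Kg4, Rxe7+, Re6, Rg5, Rf5, Rd5, Rc5, Rb5, Ra5, Re4, Re3, ... (list truncated; more exist).
White has legal moves and is not in check → neither.

neither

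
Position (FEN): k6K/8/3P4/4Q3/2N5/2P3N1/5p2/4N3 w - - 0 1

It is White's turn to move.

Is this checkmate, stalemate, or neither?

White to move; white king on h8.
In check: no.
Legal moves for White include: Kg8, Kh7, Kg7, Qe8+, Qg7, Qe7, Qf6, Qe6, Qh5, Qg5, Qf5, Qd5+, Qc5, Qb5, Qa5+, Qf4, Qe4+, Qd4, ... (list truncated; more exist).
White has legal moves and is not in check → neither.

neither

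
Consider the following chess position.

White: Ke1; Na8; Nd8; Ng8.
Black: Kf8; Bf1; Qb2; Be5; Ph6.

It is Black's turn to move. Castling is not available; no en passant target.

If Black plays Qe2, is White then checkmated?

yes

After Qe2: white king on e1; in check: yes, from the black queen on e2.
King squares — d1: attacked by Qe2; f1: attacked by Qe2; d2: attacked by Qe2; e2: attacked by Bf1; f2: attacked by Qe2.
White has no legal moves → checkmate.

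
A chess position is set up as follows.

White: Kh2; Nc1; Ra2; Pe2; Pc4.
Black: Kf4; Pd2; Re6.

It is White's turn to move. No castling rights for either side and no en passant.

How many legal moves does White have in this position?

19

White to move; king on h2.
In check: no.
Legal moves: Kh3, Kg2, Kh1, Kg1, Ra8, Ra7, Ra6, Ra5, Ra4, Ra3, Rxd2, Rc2, Rb2, Ra1, Nd3+, Nb3, c5, e3+, e4.
Count: 19.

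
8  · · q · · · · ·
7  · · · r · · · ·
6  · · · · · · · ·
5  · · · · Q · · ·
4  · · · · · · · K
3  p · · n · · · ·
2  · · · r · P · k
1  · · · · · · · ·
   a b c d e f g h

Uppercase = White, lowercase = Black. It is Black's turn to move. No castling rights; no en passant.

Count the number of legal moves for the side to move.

Black to move; king on h2.
In check: yes, from the white queen on e5.
Legal moves: Kg2, Kh1, Kg1, Nxe5, Nf4.
Count: 5.

5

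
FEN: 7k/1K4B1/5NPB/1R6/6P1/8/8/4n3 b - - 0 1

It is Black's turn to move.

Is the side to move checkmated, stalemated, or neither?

Black to move; black king on h8.
In check: yes, from the white bishop on g7.
King squares — g7: attacked by Bh6; h7: attacked by Nf6; g8: attacked by Nf6.
Legal moves for Black: none.
In check with no legal moves → checkmate.

checkmate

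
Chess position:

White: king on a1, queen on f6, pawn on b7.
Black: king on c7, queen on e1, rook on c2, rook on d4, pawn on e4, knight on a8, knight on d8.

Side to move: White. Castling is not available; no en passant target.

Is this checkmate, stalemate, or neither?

checkmate

White to move; white king on a1.
In check: yes, from the black queen on e1.
King squares — b1: attacked by Qe1; a2: attacked by Rc2; b2: attacked by Rc2.
Legal moves for White: none.
In check with no legal moves → checkmate.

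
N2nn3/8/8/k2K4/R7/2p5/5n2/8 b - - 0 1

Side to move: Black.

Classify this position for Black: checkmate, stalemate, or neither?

neither

Black to move; black king on a5.
In check: yes, from the white rook on a4.
Legal moves for Black: Kb5, Kxa4.
Black is in check but has 2 legal moves → neither.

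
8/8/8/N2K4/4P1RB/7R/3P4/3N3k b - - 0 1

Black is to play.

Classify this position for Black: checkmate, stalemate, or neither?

Black to move; black king on h1.
In check: yes, from the white rook on h3.
King squares — g1: attacked by Rg4; g2: attacked by Rg4; h2: attacked by Rh3.
Legal moves for Black: none.
In check with no legal moves → checkmate.

checkmate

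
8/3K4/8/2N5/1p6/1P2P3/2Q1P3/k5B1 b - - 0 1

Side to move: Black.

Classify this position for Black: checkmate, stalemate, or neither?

stalemate

Black to move; black king on a1.
In check: no.
King squares — b1: attacked by Qc2; a2: attacked by Qc2; b2: attacked by Qc2.
Legal moves for Black: none.
Not in check and no legal moves → stalemate.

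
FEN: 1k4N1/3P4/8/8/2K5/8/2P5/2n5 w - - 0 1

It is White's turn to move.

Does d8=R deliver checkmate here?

no

After d8=R: black king on b8; in check: yes, from the white rook on d8.
Black has 3 legal replies: Kc7, Kb7, Ka7.
In check but a legal move exists → not checkmate.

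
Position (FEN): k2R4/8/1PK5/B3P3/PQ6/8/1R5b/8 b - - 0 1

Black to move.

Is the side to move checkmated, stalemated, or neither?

checkmate

Black to move; black king on a8.
In check: yes, from the white rook on d8.
King squares — a7: attacked by Pb6; b7: attacked by Kc6; b8: attacked by Rd8.
Legal moves for Black: none.
In check with no legal moves → checkmate.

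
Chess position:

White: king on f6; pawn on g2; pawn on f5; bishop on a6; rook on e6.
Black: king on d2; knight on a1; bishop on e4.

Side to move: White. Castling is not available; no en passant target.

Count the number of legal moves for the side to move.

White to move; king on f6.
In check: no.
Legal moves: Kg7, Kf7, Ke7, Kg6, Kg5, Ke5, Re8, Re7, Rd6+, Rc6, Rb6, Re5, Rxe4, Bc8, Bb7, Bb5, Bc4, Bd3, Be2, Bf1, g3, g4.
Count: 22.

22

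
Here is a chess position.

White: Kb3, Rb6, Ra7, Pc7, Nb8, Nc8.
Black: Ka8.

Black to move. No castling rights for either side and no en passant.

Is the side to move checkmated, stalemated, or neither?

checkmate

Black to move; black king on a8.
In check: yes, from the white rook on a7.
King squares — a7: attacked by Nc8; b7: attacked by Rb6; b8: attacked by Rb6.
Legal moves for Black: none.
In check with no legal moves → checkmate.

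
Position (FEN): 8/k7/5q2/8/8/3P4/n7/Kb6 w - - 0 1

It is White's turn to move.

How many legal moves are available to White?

White to move; king on a1.
In check: yes, from the black queen on f6.
Legal moves: Kxb1, d4.
Count: 2.

2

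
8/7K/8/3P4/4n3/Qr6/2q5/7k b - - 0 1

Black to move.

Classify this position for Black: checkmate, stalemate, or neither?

Black to move; black king on h1.
In check: no.
Legal moves for Black include: Nf6+, Nd6+, Ng5+, Nc5+, Ng3+, Nc3+, Nf2+, Nd2+, Rb8, Rb7+, Rb6, Rb5, Rb4, Rh3+, Rg3, Rf3, Re3, Rd3, ... (list truncated; more exist).
Black has legal moves and is not in check → neither.

neither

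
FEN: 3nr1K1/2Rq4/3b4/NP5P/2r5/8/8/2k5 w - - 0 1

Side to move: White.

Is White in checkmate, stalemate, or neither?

White to move; white king on g8.
In check: yes, from the black rook on e8.
King squares — f7: attacked by Qd7; g7: attacked by Qd7; h7: attacked by Qd7; f8: attacked by Bd6; h8: attacked by Re8.
Legal moves for White: none.
In check with no legal moves → checkmate.

checkmate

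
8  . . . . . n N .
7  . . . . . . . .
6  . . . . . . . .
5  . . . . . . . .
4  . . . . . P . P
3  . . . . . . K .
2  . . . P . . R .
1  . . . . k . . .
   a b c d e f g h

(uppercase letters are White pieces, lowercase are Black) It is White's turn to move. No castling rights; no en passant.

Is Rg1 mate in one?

no

After Rg1: black king on e1; in check: yes, from the white rook on g1.
Black has 2 legal replies: Ke2, Kxd2.
In check but a legal move exists → not checkmate.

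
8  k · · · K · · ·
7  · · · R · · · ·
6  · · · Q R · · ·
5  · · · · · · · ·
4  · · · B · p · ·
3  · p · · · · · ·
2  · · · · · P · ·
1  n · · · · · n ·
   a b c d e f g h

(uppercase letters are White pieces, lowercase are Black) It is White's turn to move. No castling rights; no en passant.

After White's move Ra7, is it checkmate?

yes

After Ra7: black king on a8; in check: yes, from the white rook on a7.
King squares — a7: attacked by Bd4; b7: attacked by Ra7; b8: attacked by Qd6.
Black has no legal moves → checkmate.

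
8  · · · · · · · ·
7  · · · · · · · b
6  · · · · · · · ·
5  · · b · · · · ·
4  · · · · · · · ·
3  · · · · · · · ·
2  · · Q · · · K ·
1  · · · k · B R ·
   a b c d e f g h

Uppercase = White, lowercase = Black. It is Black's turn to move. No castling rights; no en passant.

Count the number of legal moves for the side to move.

Black to move; king on d1.
In check: yes, from the white queen on c2.
Legal moves: Kxc2, Ke1, Bxc2.
Count: 3.

3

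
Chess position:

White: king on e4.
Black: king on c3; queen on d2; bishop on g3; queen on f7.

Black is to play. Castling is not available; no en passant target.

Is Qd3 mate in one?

After Qd3: white king on e4; in check: yes, from the black queen on d3.
King squares — d3: attacked by Kc3; e3: attacked by Qd3; f3: attacked by Qd3; d4: attacked by Kc3; f4: attacked by Bg3; d5: attacked by Qd3; e5: attacked by Bg3; f5: attacked by Qd3.
White has no legal moves → checkmate.

yes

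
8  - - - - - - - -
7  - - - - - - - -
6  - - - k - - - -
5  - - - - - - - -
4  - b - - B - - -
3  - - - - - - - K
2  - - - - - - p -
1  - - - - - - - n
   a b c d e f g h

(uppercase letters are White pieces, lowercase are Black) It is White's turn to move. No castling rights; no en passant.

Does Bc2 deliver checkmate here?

no

After Bc2: black king on d6; in check: no.
Black is not in check, so this cannot be checkmate.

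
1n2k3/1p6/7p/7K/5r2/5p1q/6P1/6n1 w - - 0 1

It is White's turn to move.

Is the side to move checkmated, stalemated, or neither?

White to move; white king on h5.
In check: yes, from the black queen on h3.
King squares — g4: attacked by Qh3; h4: attacked by Qh3; g5: attacked by Ph6; g6: available; h6: attacked by Qh3.
Legal moves for White: Kg6, gxh3.
White is in check but has 2 legal moves → neither.

neither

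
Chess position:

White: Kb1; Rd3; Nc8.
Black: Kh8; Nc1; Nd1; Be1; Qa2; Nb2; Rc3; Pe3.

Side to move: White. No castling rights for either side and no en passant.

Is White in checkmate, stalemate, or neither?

White to move; white king on b1.
In check: yes, from the black queen on a2.
King squares — a1: attacked by Qa2; c1: attacked by Rc3; a2: attacked by Nc1; b2: attacked by Nd1; c2: attacked by Rc3.
Legal moves for White: none.
In check with no legal moves → checkmate.

checkmate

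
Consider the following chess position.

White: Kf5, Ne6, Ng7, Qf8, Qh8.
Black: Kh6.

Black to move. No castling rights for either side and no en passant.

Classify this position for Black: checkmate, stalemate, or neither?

checkmate

Black to move; black king on h6.
In check: yes, from the white queen on h8.
King squares — g5: attacked by Kf5; h5: attacked by Ng7; g6: attacked by Kf5; g7: attacked by Ne6; h7: attacked by Qh8.
Legal moves for Black: none.
In check with no legal moves → checkmate.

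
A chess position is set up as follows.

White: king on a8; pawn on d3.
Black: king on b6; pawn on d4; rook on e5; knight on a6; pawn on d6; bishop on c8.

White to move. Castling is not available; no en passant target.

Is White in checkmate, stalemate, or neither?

stalemate

White to move; white king on a8.
In check: no.
King squares — a7: attacked by Kb6; b7: attacked by Kb6; b8: attacked by Na6.
Legal moves for White: none.
Not in check and no legal moves → stalemate.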